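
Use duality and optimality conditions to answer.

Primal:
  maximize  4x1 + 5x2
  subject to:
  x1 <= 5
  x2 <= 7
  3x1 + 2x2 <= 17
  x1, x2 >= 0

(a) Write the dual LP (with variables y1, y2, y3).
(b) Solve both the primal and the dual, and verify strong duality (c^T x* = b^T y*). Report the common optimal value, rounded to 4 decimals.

The standard primal-dual pair for 'max c^T x s.t. A x <= b, x >= 0' is:
  Dual:  min b^T y  s.t.  A^T y >= c,  y >= 0.

So the dual LP is:
  minimize  5y1 + 7y2 + 17y3
  subject to:
    y1 + 3y3 >= 4
    y2 + 2y3 >= 5
    y1, y2, y3 >= 0

Solving the primal: x* = (1, 7).
  primal value c^T x* = 39.
Solving the dual: y* = (0, 2.3333, 1.3333).
  dual value b^T y* = 39.
Strong duality: c^T x* = b^T y*. Confirmed.

39


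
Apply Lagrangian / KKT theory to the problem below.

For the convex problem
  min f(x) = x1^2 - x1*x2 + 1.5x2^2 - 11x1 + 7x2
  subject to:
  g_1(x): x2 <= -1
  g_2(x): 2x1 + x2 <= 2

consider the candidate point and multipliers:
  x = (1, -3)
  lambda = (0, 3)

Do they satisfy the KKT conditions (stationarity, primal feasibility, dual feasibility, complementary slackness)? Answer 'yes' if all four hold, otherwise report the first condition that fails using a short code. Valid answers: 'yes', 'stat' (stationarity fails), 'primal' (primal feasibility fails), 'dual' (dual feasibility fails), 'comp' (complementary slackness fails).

Gradient of f: grad f(x) = Q x + c = (-6, -3)
Constraint values g_i(x) = a_i^T x - b_i:
  g_1((1, -3)) = -2
  g_2((1, -3)) = -3
Stationarity residual: grad f(x) + sum_i lambda_i a_i = (0, 0)
  -> stationarity OK
Primal feasibility (all g_i <= 0): OK
Dual feasibility (all lambda_i >= 0): OK
Complementary slackness (lambda_i * g_i(x) = 0 for all i): FAILS

Verdict: the first failing condition is complementary_slackness -> comp.

comp


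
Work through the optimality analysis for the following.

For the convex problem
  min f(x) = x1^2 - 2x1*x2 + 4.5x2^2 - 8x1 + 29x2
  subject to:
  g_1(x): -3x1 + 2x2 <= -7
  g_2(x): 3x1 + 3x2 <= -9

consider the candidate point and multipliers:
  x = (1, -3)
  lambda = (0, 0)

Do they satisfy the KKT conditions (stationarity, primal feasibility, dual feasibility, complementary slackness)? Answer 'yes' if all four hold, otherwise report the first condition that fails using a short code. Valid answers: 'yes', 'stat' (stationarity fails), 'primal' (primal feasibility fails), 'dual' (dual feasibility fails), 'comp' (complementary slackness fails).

Gradient of f: grad f(x) = Q x + c = (0, 0)
Constraint values g_i(x) = a_i^T x - b_i:
  g_1((1, -3)) = -2
  g_2((1, -3)) = 3
Stationarity residual: grad f(x) + sum_i lambda_i a_i = (0, 0)
  -> stationarity OK
Primal feasibility (all g_i <= 0): FAILS
Dual feasibility (all lambda_i >= 0): OK
Complementary slackness (lambda_i * g_i(x) = 0 for all i): OK

Verdict: the first failing condition is primal_feasibility -> primal.

primal


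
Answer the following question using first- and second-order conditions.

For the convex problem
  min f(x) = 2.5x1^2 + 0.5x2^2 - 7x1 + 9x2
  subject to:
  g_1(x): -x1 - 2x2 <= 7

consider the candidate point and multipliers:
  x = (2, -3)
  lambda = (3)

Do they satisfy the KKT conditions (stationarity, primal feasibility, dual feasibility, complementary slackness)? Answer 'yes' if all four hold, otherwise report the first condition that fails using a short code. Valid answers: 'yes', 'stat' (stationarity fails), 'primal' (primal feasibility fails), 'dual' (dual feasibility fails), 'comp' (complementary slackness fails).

Gradient of f: grad f(x) = Q x + c = (3, 6)
Constraint values g_i(x) = a_i^T x - b_i:
  g_1((2, -3)) = -3
Stationarity residual: grad f(x) + sum_i lambda_i a_i = (0, 0)
  -> stationarity OK
Primal feasibility (all g_i <= 0): OK
Dual feasibility (all lambda_i >= 0): OK
Complementary slackness (lambda_i * g_i(x) = 0 for all i): FAILS

Verdict: the first failing condition is complementary_slackness -> comp.

comp


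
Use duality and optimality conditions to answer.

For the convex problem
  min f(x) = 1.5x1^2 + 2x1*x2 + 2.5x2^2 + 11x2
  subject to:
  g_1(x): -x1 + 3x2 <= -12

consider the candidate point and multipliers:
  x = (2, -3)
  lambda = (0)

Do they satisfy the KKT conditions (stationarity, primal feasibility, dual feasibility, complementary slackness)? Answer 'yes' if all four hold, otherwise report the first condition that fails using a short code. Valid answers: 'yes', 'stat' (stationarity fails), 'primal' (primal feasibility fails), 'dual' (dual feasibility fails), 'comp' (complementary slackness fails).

Gradient of f: grad f(x) = Q x + c = (0, 0)
Constraint values g_i(x) = a_i^T x - b_i:
  g_1((2, -3)) = 1
Stationarity residual: grad f(x) + sum_i lambda_i a_i = (0, 0)
  -> stationarity OK
Primal feasibility (all g_i <= 0): FAILS
Dual feasibility (all lambda_i >= 0): OK
Complementary slackness (lambda_i * g_i(x) = 0 for all i): OK

Verdict: the first failing condition is primal_feasibility -> primal.

primal


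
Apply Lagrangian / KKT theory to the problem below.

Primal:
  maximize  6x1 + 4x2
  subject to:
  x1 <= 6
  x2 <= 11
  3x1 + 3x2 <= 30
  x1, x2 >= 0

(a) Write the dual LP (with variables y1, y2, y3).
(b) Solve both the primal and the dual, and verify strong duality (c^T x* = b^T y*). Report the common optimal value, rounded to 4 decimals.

The standard primal-dual pair for 'max c^T x s.t. A x <= b, x >= 0' is:
  Dual:  min b^T y  s.t.  A^T y >= c,  y >= 0.

So the dual LP is:
  minimize  6y1 + 11y2 + 30y3
  subject to:
    y1 + 3y3 >= 6
    y2 + 3y3 >= 4
    y1, y2, y3 >= 0

Solving the primal: x* = (6, 4).
  primal value c^T x* = 52.
Solving the dual: y* = (2, 0, 1.3333).
  dual value b^T y* = 52.
Strong duality: c^T x* = b^T y*. Confirmed.

52


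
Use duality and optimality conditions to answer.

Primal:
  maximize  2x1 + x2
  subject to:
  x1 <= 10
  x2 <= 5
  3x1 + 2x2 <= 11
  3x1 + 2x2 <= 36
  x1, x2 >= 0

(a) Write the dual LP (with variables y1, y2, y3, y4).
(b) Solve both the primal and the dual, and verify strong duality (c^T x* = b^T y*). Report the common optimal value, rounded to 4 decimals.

The standard primal-dual pair for 'max c^T x s.t. A x <= b, x >= 0' is:
  Dual:  min b^T y  s.t.  A^T y >= c,  y >= 0.

So the dual LP is:
  minimize  10y1 + 5y2 + 11y3 + 36y4
  subject to:
    y1 + 3y3 + 3y4 >= 2
    y2 + 2y3 + 2y4 >= 1
    y1, y2, y3, y4 >= 0

Solving the primal: x* = (3.6667, 0).
  primal value c^T x* = 7.3333.
Solving the dual: y* = (0, 0, 0.6667, 0).
  dual value b^T y* = 7.3333.
Strong duality: c^T x* = b^T y*. Confirmed.

7.3333


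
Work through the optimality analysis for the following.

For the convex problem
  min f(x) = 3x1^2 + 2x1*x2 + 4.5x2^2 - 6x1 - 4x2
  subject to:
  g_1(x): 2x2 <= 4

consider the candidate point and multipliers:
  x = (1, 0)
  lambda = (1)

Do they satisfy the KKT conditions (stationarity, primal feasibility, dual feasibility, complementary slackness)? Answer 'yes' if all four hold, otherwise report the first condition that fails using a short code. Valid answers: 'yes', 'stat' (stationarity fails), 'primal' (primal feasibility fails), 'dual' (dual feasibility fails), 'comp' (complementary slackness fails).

Gradient of f: grad f(x) = Q x + c = (0, -2)
Constraint values g_i(x) = a_i^T x - b_i:
  g_1((1, 0)) = -4
Stationarity residual: grad f(x) + sum_i lambda_i a_i = (0, 0)
  -> stationarity OK
Primal feasibility (all g_i <= 0): OK
Dual feasibility (all lambda_i >= 0): OK
Complementary slackness (lambda_i * g_i(x) = 0 for all i): FAILS

Verdict: the first failing condition is complementary_slackness -> comp.

comp


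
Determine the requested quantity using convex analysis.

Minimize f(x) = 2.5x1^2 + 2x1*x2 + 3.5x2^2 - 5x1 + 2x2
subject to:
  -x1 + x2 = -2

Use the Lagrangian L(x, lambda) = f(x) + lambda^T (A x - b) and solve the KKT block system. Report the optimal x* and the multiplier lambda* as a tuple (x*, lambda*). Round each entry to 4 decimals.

Form the Lagrangian:
  L(x, lambda) = (1/2) x^T Q x + c^T x + lambda^T (A x - b)
Stationarity (grad_x L = 0): Q x + c + A^T lambda = 0.
Primal feasibility: A x = b.

This gives the KKT block system:
  [ Q   A^T ] [ x     ]   [-c ]
  [ A    0  ] [ lambda ] = [ b ]

Solving the linear system:
  x*      = (1.3125, -0.6875)
  lambda* = (0.1875)
  f(x*)   = -3.7812

x* = (1.3125, -0.6875), lambda* = (0.1875)


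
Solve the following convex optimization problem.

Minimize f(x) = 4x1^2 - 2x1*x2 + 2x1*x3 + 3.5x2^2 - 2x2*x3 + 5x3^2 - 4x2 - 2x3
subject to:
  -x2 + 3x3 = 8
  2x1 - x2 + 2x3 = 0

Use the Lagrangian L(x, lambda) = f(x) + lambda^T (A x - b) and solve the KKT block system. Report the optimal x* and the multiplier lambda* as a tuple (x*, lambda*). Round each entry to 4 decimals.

Form the Lagrangian:
  L(x, lambda) = (1/2) x^T Q x + c^T x + lambda^T (A x - b)
Stationarity (grad_x L = 0): Q x + c + A^T lambda = 0.
Primal feasibility: A x = b.

This gives the KKT block system:
  [ Q   A^T ] [ x     ]   [-c ]
  [ A    0  ] [ lambda ] = [ b ]

Solving the linear system:
  x*      = (-2.661, 0.0339, 2.678)
  lambda* = (-11.7966, 8)
  f(x*)   = 44.4407

x* = (-2.661, 0.0339, 2.678), lambda* = (-11.7966, 8)


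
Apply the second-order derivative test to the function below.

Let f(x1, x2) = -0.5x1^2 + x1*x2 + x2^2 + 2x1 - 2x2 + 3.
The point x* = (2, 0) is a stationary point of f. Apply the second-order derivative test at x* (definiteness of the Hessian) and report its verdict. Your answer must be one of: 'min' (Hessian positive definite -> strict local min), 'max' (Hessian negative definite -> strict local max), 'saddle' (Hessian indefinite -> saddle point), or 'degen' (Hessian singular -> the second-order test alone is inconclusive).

Compute the Hessian H = grad^2 f:
  H = [[-1, 1], [1, 2]]
Verify stationarity: grad f(x*) = H x* + g = (0, 0).
Eigenvalues of H: -1.3028, 2.3028.
Eigenvalues have mixed signs, so H is indefinite -> x* is a saddle point.

saddle


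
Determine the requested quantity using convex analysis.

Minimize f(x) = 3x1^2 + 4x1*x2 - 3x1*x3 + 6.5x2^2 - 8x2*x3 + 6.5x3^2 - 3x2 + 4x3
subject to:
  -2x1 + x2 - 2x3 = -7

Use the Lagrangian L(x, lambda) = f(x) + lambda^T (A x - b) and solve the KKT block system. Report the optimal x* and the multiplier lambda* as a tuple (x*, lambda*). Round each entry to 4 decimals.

Form the Lagrangian:
  L(x, lambda) = (1/2) x^T Q x + c^T x + lambda^T (A x - b)
Stationarity (grad_x L = 0): Q x + c + A^T lambda = 0.
Primal feasibility: A x = b.

This gives the KKT block system:
  [ Q   A^T ] [ x     ]   [-c ]
  [ A    0  ] [ lambda ] = [ b ]

Solving the linear system:
  x*      = (2.4704, -0.4402, 0.8095)
  lambda* = (5.3167)
  f(x*)   = 20.8876

x* = (2.4704, -0.4402, 0.8095), lambda* = (5.3167)


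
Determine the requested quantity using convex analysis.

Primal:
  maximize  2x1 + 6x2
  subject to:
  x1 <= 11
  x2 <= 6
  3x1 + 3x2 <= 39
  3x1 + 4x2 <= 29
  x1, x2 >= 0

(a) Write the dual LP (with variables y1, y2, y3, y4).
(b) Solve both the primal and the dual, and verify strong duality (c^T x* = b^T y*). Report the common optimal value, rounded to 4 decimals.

The standard primal-dual pair for 'max c^T x s.t. A x <= b, x >= 0' is:
  Dual:  min b^T y  s.t.  A^T y >= c,  y >= 0.

So the dual LP is:
  minimize  11y1 + 6y2 + 39y3 + 29y4
  subject to:
    y1 + 3y3 + 3y4 >= 2
    y2 + 3y3 + 4y4 >= 6
    y1, y2, y3, y4 >= 0

Solving the primal: x* = (1.6667, 6).
  primal value c^T x* = 39.3333.
Solving the dual: y* = (0, 3.3333, 0, 0.6667).
  dual value b^T y* = 39.3333.
Strong duality: c^T x* = b^T y*. Confirmed.

39.3333


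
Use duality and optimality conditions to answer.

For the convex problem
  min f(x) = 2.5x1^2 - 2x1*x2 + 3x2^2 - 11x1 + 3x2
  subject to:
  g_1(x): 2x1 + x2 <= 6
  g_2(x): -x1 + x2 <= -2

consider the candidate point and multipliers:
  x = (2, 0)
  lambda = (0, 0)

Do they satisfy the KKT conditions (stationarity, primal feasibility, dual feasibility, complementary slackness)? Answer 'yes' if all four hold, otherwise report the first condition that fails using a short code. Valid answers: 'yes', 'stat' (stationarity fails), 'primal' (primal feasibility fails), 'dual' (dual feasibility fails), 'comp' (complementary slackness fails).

Gradient of f: grad f(x) = Q x + c = (-1, -1)
Constraint values g_i(x) = a_i^T x - b_i:
  g_1((2, 0)) = -2
  g_2((2, 0)) = 0
Stationarity residual: grad f(x) + sum_i lambda_i a_i = (-1, -1)
  -> stationarity FAILS
Primal feasibility (all g_i <= 0): OK
Dual feasibility (all lambda_i >= 0): OK
Complementary slackness (lambda_i * g_i(x) = 0 for all i): OK

Verdict: the first failing condition is stationarity -> stat.

stat


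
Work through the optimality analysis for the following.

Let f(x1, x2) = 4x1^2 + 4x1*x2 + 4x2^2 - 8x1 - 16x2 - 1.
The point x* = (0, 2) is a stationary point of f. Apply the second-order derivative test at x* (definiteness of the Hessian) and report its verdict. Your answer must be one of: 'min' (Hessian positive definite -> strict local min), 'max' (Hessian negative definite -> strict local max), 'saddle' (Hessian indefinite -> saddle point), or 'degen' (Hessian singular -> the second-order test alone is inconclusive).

Compute the Hessian H = grad^2 f:
  H = [[8, 4], [4, 8]]
Verify stationarity: grad f(x*) = H x* + g = (0, 0).
Eigenvalues of H: 4, 12.
Both eigenvalues > 0, so H is positive definite -> x* is a strict local min.

min


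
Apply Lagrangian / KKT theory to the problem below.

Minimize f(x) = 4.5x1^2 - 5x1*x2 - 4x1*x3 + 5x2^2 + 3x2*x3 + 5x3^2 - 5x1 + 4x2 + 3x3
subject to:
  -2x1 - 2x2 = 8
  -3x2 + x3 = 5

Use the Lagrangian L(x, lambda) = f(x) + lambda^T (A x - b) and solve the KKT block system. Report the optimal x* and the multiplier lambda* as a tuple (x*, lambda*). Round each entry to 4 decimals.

Form the Lagrangian:
  L(x, lambda) = (1/2) x^T Q x + c^T x + lambda^T (A x - b)
Stationarity (grad_x L = 0): Q x + c + A^T lambda = 0.
Primal feasibility: A x = b.

This gives the KKT block system:
  [ Q   A^T ] [ x     ]   [-c ]
  [ A    0  ] [ lambda ] = [ b ]

Solving the linear system:
  x*      = (-2.0932, -1.9068, -0.7205)
  lambda* = (-5.7112, 1.5528)
  f(x*)   = 19.3012

x* = (-2.0932, -1.9068, -0.7205), lambda* = (-5.7112, 1.5528)


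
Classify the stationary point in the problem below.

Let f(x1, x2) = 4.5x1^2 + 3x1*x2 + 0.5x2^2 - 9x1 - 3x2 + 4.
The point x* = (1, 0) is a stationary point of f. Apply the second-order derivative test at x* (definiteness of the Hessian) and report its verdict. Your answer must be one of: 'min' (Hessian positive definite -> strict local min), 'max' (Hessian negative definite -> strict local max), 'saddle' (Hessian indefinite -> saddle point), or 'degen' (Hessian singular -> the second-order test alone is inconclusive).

Compute the Hessian H = grad^2 f:
  H = [[9, 3], [3, 1]]
Verify stationarity: grad f(x*) = H x* + g = (0, 0).
Eigenvalues of H: 0, 10.
H has a zero eigenvalue (singular; positive semidefinite but not definite), so H is neither positive definite, negative definite, nor indefinite. The second-order test alone is inconclusive -> degen.
(Indeed, f is constant along the null direction of H through x*, so x* is not a strict local extremum.)

degen


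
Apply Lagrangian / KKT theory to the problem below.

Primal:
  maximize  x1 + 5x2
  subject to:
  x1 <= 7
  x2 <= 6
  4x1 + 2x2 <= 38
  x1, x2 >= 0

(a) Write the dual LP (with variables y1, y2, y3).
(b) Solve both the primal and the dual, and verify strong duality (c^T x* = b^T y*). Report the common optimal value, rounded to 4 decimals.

The standard primal-dual pair for 'max c^T x s.t. A x <= b, x >= 0' is:
  Dual:  min b^T y  s.t.  A^T y >= c,  y >= 0.

So the dual LP is:
  minimize  7y1 + 6y2 + 38y3
  subject to:
    y1 + 4y3 >= 1
    y2 + 2y3 >= 5
    y1, y2, y3 >= 0

Solving the primal: x* = (6.5, 6).
  primal value c^T x* = 36.5.
Solving the dual: y* = (0, 4.5, 0.25).
  dual value b^T y* = 36.5.
Strong duality: c^T x* = b^T y*. Confirmed.

36.5


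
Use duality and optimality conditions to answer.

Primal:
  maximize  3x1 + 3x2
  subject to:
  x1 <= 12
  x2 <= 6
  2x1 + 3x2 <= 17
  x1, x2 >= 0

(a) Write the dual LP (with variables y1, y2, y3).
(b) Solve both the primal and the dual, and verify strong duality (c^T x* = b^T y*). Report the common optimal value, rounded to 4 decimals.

The standard primal-dual pair for 'max c^T x s.t. A x <= b, x >= 0' is:
  Dual:  min b^T y  s.t.  A^T y >= c,  y >= 0.

So the dual LP is:
  minimize  12y1 + 6y2 + 17y3
  subject to:
    y1 + 2y3 >= 3
    y2 + 3y3 >= 3
    y1, y2, y3 >= 0

Solving the primal: x* = (8.5, 0).
  primal value c^T x* = 25.5.
Solving the dual: y* = (0, 0, 1.5).
  dual value b^T y* = 25.5.
Strong duality: c^T x* = b^T y*. Confirmed.

25.5


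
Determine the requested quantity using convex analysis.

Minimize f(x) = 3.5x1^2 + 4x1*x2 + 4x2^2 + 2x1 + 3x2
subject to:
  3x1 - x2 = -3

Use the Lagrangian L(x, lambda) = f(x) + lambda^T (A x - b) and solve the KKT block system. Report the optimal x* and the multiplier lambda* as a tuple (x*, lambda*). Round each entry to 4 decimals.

Form the Lagrangian:
  L(x, lambda) = (1/2) x^T Q x + c^T x + lambda^T (A x - b)
Stationarity (grad_x L = 0): Q x + c + A^T lambda = 0.
Primal feasibility: A x = b.

This gives the KKT block system:
  [ Q   A^T ] [ x     ]   [-c ]
  [ A    0  ] [ lambda ] = [ b ]

Solving the linear system:
  x*      = (-0.9223, 0.233)
  lambda* = (1.1748)
  f(x*)   = 1.1893

x* = (-0.9223, 0.233), lambda* = (1.1748)


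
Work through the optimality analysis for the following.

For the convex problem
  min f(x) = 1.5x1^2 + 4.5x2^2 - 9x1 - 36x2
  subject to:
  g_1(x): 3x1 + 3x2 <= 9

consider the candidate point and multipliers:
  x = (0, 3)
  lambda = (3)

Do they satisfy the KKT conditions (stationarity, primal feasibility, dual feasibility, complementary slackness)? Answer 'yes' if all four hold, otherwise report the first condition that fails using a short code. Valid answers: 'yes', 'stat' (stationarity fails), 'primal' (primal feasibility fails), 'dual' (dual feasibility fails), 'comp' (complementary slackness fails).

Gradient of f: grad f(x) = Q x + c = (-9, -9)
Constraint values g_i(x) = a_i^T x - b_i:
  g_1((0, 3)) = 0
Stationarity residual: grad f(x) + sum_i lambda_i a_i = (0, 0)
  -> stationarity OK
Primal feasibility (all g_i <= 0): OK
Dual feasibility (all lambda_i >= 0): OK
Complementary slackness (lambda_i * g_i(x) = 0 for all i): OK

Verdict: yes, KKT holds.

yes


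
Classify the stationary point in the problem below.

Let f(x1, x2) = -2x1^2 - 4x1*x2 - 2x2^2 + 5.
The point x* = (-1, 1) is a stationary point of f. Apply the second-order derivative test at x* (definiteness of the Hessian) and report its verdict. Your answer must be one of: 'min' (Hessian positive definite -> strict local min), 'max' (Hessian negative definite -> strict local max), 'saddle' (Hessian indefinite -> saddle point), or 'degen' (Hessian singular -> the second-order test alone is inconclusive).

Compute the Hessian H = grad^2 f:
  H = [[-4, -4], [-4, -4]]
Verify stationarity: grad f(x*) = H x* + g = (0, 0).
Eigenvalues of H: -8, 0.
H has a zero eigenvalue (singular; negative semidefinite but not definite), so H is neither positive definite, negative definite, nor indefinite. The second-order test alone is inconclusive -> degen.
(Indeed, f is constant along the null direction of H through x*, so x* is not a strict local extremum.)

degen


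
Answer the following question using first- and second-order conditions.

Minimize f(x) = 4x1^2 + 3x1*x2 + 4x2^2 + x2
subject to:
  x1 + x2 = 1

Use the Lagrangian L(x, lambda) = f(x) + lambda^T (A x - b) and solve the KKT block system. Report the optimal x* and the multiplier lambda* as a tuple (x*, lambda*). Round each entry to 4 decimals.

Form the Lagrangian:
  L(x, lambda) = (1/2) x^T Q x + c^T x + lambda^T (A x - b)
Stationarity (grad_x L = 0): Q x + c + A^T lambda = 0.
Primal feasibility: A x = b.

This gives the KKT block system:
  [ Q   A^T ] [ x     ]   [-c ]
  [ A    0  ] [ lambda ] = [ b ]

Solving the linear system:
  x*      = (0.6, 0.4)
  lambda* = (-6)
  f(x*)   = 3.2

x* = (0.6, 0.4), lambda* = (-6)


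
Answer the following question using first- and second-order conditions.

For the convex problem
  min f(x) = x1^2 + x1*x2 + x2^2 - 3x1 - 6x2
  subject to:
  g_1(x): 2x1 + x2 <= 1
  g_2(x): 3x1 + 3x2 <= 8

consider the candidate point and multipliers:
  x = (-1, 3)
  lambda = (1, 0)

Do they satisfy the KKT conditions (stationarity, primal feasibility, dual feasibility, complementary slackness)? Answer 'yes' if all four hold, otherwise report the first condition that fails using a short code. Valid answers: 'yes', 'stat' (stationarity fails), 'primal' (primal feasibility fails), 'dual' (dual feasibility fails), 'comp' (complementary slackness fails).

Gradient of f: grad f(x) = Q x + c = (-2, -1)
Constraint values g_i(x) = a_i^T x - b_i:
  g_1((-1, 3)) = 0
  g_2((-1, 3)) = -2
Stationarity residual: grad f(x) + sum_i lambda_i a_i = (0, 0)
  -> stationarity OK
Primal feasibility (all g_i <= 0): OK
Dual feasibility (all lambda_i >= 0): OK
Complementary slackness (lambda_i * g_i(x) = 0 for all i): OK

Verdict: yes, KKT holds.

yes


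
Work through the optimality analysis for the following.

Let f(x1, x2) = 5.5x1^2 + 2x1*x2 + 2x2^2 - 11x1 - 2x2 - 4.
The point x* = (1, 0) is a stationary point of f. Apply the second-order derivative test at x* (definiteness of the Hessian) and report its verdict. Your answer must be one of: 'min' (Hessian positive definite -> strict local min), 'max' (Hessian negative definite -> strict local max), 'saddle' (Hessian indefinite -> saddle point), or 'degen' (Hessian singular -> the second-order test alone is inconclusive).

Compute the Hessian H = grad^2 f:
  H = [[11, 2], [2, 4]]
Verify stationarity: grad f(x*) = H x* + g = (0, 0).
Eigenvalues of H: 3.4689, 11.5311.
Both eigenvalues > 0, so H is positive definite -> x* is a strict local min.

min


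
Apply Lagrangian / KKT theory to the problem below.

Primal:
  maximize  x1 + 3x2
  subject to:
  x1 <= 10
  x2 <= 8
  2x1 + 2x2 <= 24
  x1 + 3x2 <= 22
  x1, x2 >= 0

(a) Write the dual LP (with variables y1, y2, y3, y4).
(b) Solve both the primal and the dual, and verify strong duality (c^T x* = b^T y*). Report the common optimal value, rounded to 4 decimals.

The standard primal-dual pair for 'max c^T x s.t. A x <= b, x >= 0' is:
  Dual:  min b^T y  s.t.  A^T y >= c,  y >= 0.

So the dual LP is:
  minimize  10y1 + 8y2 + 24y3 + 22y4
  subject to:
    y1 + 2y3 + y4 >= 1
    y2 + 2y3 + 3y4 >= 3
    y1, y2, y3, y4 >= 0

Solving the primal: x* = (7, 5).
  primal value c^T x* = 22.
Solving the dual: y* = (0, 0, 0, 1).
  dual value b^T y* = 22.
Strong duality: c^T x* = b^T y*. Confirmed.

22


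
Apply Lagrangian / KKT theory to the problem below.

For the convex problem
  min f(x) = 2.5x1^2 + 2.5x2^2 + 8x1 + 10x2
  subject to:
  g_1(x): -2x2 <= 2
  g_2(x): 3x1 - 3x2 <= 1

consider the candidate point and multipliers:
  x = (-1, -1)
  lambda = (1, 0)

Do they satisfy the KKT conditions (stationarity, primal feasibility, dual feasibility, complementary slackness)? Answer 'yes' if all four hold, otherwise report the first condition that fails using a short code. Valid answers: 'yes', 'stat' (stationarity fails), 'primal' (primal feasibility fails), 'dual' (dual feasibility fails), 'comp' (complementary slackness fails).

Gradient of f: grad f(x) = Q x + c = (3, 5)
Constraint values g_i(x) = a_i^T x - b_i:
  g_1((-1, -1)) = 0
  g_2((-1, -1)) = -1
Stationarity residual: grad f(x) + sum_i lambda_i a_i = (3, 3)
  -> stationarity FAILS
Primal feasibility (all g_i <= 0): OK
Dual feasibility (all lambda_i >= 0): OK
Complementary slackness (lambda_i * g_i(x) = 0 for all i): OK

Verdict: the first failing condition is stationarity -> stat.

stat


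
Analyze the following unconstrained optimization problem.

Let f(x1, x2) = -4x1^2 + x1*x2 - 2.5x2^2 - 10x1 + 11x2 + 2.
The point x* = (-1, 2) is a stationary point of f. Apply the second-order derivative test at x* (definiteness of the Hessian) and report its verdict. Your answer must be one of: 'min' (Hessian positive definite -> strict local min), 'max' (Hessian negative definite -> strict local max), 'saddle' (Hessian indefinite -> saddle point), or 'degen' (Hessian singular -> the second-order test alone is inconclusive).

Compute the Hessian H = grad^2 f:
  H = [[-8, 1], [1, -5]]
Verify stationarity: grad f(x*) = H x* + g = (0, 0).
Eigenvalues of H: -8.3028, -4.6972.
Both eigenvalues < 0, so H is negative definite -> x* is a strict local max.

max


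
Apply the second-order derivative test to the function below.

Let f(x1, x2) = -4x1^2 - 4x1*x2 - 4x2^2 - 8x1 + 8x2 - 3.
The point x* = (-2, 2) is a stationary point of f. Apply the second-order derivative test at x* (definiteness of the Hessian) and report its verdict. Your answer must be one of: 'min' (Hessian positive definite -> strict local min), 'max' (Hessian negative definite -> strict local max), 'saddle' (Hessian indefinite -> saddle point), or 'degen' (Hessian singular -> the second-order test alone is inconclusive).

Compute the Hessian H = grad^2 f:
  H = [[-8, -4], [-4, -8]]
Verify stationarity: grad f(x*) = H x* + g = (0, 0).
Eigenvalues of H: -12, -4.
Both eigenvalues < 0, so H is negative definite -> x* is a strict local max.

max


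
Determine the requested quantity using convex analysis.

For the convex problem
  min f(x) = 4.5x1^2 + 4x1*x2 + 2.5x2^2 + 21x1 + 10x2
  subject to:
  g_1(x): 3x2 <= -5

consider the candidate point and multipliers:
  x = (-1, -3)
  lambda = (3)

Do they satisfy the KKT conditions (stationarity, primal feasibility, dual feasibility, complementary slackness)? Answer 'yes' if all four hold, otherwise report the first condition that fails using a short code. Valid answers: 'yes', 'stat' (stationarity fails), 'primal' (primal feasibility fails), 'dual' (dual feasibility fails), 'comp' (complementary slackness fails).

Gradient of f: grad f(x) = Q x + c = (0, -9)
Constraint values g_i(x) = a_i^T x - b_i:
  g_1((-1, -3)) = -4
Stationarity residual: grad f(x) + sum_i lambda_i a_i = (0, 0)
  -> stationarity OK
Primal feasibility (all g_i <= 0): OK
Dual feasibility (all lambda_i >= 0): OK
Complementary slackness (lambda_i * g_i(x) = 0 for all i): FAILS

Verdict: the first failing condition is complementary_slackness -> comp.

comp


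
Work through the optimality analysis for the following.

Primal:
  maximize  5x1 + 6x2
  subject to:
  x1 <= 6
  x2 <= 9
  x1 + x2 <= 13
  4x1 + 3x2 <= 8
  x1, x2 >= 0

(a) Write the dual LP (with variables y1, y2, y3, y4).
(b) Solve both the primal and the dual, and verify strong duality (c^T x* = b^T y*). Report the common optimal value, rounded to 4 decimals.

The standard primal-dual pair for 'max c^T x s.t. A x <= b, x >= 0' is:
  Dual:  min b^T y  s.t.  A^T y >= c,  y >= 0.

So the dual LP is:
  minimize  6y1 + 9y2 + 13y3 + 8y4
  subject to:
    y1 + y3 + 4y4 >= 5
    y2 + y3 + 3y4 >= 6
    y1, y2, y3, y4 >= 0

Solving the primal: x* = (0, 2.6667).
  primal value c^T x* = 16.
Solving the dual: y* = (0, 0, 0, 2).
  dual value b^T y* = 16.
Strong duality: c^T x* = b^T y*. Confirmed.

16


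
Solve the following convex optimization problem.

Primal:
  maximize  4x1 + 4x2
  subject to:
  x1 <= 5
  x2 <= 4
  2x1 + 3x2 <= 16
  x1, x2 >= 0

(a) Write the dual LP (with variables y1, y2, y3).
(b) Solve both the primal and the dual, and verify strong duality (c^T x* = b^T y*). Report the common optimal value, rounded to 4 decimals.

The standard primal-dual pair for 'max c^T x s.t. A x <= b, x >= 0' is:
  Dual:  min b^T y  s.t.  A^T y >= c,  y >= 0.

So the dual LP is:
  minimize  5y1 + 4y2 + 16y3
  subject to:
    y1 + 2y3 >= 4
    y2 + 3y3 >= 4
    y1, y2, y3 >= 0

Solving the primal: x* = (5, 2).
  primal value c^T x* = 28.
Solving the dual: y* = (1.3333, 0, 1.3333).
  dual value b^T y* = 28.
Strong duality: c^T x* = b^T y*. Confirmed.

28


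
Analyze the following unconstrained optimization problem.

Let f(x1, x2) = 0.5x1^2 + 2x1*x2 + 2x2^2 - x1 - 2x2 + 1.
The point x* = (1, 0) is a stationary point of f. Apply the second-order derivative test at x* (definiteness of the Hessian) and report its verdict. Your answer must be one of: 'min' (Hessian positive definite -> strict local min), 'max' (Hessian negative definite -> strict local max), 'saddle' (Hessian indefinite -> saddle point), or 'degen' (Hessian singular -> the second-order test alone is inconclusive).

Compute the Hessian H = grad^2 f:
  H = [[1, 2], [2, 4]]
Verify stationarity: grad f(x*) = H x* + g = (0, 0).
Eigenvalues of H: 0, 5.
H has a zero eigenvalue (singular; positive semidefinite but not definite), so H is neither positive definite, negative definite, nor indefinite. The second-order test alone is inconclusive -> degen.
(Indeed, f is constant along the null direction of H through x*, so x* is not a strict local extremum.)

degen


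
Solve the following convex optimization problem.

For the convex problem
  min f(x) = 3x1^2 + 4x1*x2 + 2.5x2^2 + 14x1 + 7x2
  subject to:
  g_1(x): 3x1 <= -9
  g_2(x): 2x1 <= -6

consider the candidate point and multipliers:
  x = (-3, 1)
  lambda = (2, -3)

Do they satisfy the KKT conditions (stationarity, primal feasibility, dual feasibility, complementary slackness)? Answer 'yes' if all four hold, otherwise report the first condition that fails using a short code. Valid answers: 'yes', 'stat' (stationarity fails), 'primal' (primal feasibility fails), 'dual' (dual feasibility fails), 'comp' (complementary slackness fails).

Gradient of f: grad f(x) = Q x + c = (0, 0)
Constraint values g_i(x) = a_i^T x - b_i:
  g_1((-3, 1)) = 0
  g_2((-3, 1)) = 0
Stationarity residual: grad f(x) + sum_i lambda_i a_i = (0, 0)
  -> stationarity OK
Primal feasibility (all g_i <= 0): OK
Dual feasibility (all lambda_i >= 0): FAILS
Complementary slackness (lambda_i * g_i(x) = 0 for all i): OK

Verdict: the first failing condition is dual_feasibility -> dual.

dual


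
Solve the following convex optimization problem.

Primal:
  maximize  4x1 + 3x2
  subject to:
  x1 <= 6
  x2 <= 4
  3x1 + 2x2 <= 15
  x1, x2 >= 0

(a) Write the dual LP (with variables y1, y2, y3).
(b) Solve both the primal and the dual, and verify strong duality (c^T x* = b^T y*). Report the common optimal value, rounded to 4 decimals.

The standard primal-dual pair for 'max c^T x s.t. A x <= b, x >= 0' is:
  Dual:  min b^T y  s.t.  A^T y >= c,  y >= 0.

So the dual LP is:
  minimize  6y1 + 4y2 + 15y3
  subject to:
    y1 + 3y3 >= 4
    y2 + 2y3 >= 3
    y1, y2, y3 >= 0

Solving the primal: x* = (2.3333, 4).
  primal value c^T x* = 21.3333.
Solving the dual: y* = (0, 0.3333, 1.3333).
  dual value b^T y* = 21.3333.
Strong duality: c^T x* = b^T y*. Confirmed.

21.3333


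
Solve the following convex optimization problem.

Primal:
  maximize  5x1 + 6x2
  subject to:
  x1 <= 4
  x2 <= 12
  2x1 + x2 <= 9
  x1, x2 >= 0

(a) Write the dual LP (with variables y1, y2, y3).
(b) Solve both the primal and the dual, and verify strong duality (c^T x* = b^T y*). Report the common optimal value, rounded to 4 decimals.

The standard primal-dual pair for 'max c^T x s.t. A x <= b, x >= 0' is:
  Dual:  min b^T y  s.t.  A^T y >= c,  y >= 0.

So the dual LP is:
  minimize  4y1 + 12y2 + 9y3
  subject to:
    y1 + 2y3 >= 5
    y2 + y3 >= 6
    y1, y2, y3 >= 0

Solving the primal: x* = (0, 9).
  primal value c^T x* = 54.
Solving the dual: y* = (0, 0, 6).
  dual value b^T y* = 54.
Strong duality: c^T x* = b^T y*. Confirmed.

54


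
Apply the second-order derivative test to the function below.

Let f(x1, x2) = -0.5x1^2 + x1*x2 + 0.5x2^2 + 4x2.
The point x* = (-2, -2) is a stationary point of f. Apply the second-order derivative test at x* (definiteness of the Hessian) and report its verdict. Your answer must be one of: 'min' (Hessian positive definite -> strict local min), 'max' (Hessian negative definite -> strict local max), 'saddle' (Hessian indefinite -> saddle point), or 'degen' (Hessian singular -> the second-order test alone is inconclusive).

Compute the Hessian H = grad^2 f:
  H = [[-1, 1], [1, 1]]
Verify stationarity: grad f(x*) = H x* + g = (0, 0).
Eigenvalues of H: -1.4142, 1.4142.
Eigenvalues have mixed signs, so H is indefinite -> x* is a saddle point.

saddle


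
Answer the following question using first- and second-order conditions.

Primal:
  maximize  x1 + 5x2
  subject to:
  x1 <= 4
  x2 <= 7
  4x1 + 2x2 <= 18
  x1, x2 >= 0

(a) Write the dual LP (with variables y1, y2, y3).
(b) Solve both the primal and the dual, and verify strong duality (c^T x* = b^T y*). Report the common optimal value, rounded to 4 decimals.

The standard primal-dual pair for 'max c^T x s.t. A x <= b, x >= 0' is:
  Dual:  min b^T y  s.t.  A^T y >= c,  y >= 0.

So the dual LP is:
  minimize  4y1 + 7y2 + 18y3
  subject to:
    y1 + 4y3 >= 1
    y2 + 2y3 >= 5
    y1, y2, y3 >= 0

Solving the primal: x* = (1, 7).
  primal value c^T x* = 36.
Solving the dual: y* = (0, 4.5, 0.25).
  dual value b^T y* = 36.
Strong duality: c^T x* = b^T y*. Confirmed.

36


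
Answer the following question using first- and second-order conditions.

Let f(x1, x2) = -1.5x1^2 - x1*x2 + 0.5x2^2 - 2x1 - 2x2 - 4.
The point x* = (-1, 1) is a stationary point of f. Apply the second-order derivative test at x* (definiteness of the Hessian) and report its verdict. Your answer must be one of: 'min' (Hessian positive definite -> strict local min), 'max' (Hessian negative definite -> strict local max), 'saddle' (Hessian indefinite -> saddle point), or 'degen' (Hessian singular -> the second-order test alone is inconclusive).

Compute the Hessian H = grad^2 f:
  H = [[-3, -1], [-1, 1]]
Verify stationarity: grad f(x*) = H x* + g = (0, 0).
Eigenvalues of H: -3.2361, 1.2361.
Eigenvalues have mixed signs, so H is indefinite -> x* is a saddle point.

saddle


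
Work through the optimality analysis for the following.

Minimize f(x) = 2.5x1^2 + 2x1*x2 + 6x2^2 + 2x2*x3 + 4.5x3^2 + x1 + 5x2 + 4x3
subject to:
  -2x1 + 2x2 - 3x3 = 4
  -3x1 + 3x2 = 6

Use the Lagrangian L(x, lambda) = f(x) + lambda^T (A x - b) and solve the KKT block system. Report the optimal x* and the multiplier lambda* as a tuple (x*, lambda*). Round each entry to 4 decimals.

Form the Lagrangian:
  L(x, lambda) = (1/2) x^T Q x + c^T x + lambda^T (A x - b)
Stationarity (grad_x L = 0): Q x + c + A^T lambda = 0.
Primal feasibility: A x = b.

This gives the KKT block system:
  [ Q   A^T ] [ x     ]   [-c ]
  [ A    0  ] [ lambda ] = [ b ]

Solving the linear system:
  x*      = (-1.619, 0.381, 0)
  lambda* = (1.5873, -3.1693)
  f(x*)   = 6.4762

x* = (-1.619, 0.381, 0), lambda* = (1.5873, -3.1693)


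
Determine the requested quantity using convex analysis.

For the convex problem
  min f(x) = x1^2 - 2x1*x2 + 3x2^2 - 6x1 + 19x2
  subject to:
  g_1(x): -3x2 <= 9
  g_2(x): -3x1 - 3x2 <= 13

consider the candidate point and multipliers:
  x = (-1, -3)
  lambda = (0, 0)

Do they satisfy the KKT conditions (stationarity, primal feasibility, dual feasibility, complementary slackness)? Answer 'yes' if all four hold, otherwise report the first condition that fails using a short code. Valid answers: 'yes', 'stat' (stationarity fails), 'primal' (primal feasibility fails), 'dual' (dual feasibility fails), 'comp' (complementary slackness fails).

Gradient of f: grad f(x) = Q x + c = (-2, 3)
Constraint values g_i(x) = a_i^T x - b_i:
  g_1((-1, -3)) = 0
  g_2((-1, -3)) = -1
Stationarity residual: grad f(x) + sum_i lambda_i a_i = (-2, 3)
  -> stationarity FAILS
Primal feasibility (all g_i <= 0): OK
Dual feasibility (all lambda_i >= 0): OK
Complementary slackness (lambda_i * g_i(x) = 0 for all i): OK

Verdict: the first failing condition is stationarity -> stat.

stat


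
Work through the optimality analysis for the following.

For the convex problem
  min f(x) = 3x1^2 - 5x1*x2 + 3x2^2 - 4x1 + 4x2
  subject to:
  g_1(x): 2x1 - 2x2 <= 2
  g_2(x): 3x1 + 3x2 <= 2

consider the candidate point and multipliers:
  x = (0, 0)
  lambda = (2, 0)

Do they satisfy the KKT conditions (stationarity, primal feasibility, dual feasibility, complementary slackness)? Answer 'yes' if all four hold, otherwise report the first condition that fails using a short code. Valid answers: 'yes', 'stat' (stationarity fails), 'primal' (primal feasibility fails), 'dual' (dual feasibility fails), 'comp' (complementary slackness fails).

Gradient of f: grad f(x) = Q x + c = (-4, 4)
Constraint values g_i(x) = a_i^T x - b_i:
  g_1((0, 0)) = -2
  g_2((0, 0)) = -2
Stationarity residual: grad f(x) + sum_i lambda_i a_i = (0, 0)
  -> stationarity OK
Primal feasibility (all g_i <= 0): OK
Dual feasibility (all lambda_i >= 0): OK
Complementary slackness (lambda_i * g_i(x) = 0 for all i): FAILS

Verdict: the first failing condition is complementary_slackness -> comp.

comp


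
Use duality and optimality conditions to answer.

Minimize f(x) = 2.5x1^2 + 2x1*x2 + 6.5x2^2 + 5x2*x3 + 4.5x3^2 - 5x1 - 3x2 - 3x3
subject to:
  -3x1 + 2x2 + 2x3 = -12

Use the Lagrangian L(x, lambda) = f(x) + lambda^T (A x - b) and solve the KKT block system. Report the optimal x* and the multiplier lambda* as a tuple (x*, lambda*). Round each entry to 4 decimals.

Form the Lagrangian:
  L(x, lambda) = (1/2) x^T Q x + c^T x + lambda^T (A x - b)
Stationarity (grad_x L = 0): Q x + c + A^T lambda = 0.
Primal feasibility: A x = b.

This gives the KKT block system:
  [ Q   A^T ] [ x     ]   [-c ]
  [ A    0  ] [ lambda ] = [ b ]

Solving the linear system:
  x*      = (3.4495, -0.8502, 0.0244)
  lambda* = (3.5157)
  f(x*)   = 13.7091

x* = (3.4495, -0.8502, 0.0244), lambda* = (3.5157)


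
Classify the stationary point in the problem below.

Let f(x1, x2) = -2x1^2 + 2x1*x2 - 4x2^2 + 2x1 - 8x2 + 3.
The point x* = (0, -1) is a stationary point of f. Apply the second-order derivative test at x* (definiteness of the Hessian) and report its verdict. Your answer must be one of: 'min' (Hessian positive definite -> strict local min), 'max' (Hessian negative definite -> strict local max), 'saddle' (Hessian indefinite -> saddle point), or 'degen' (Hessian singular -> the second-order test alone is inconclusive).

Compute the Hessian H = grad^2 f:
  H = [[-4, 2], [2, -8]]
Verify stationarity: grad f(x*) = H x* + g = (0, 0).
Eigenvalues of H: -8.8284, -3.1716.
Both eigenvalues < 0, so H is negative definite -> x* is a strict local max.

max


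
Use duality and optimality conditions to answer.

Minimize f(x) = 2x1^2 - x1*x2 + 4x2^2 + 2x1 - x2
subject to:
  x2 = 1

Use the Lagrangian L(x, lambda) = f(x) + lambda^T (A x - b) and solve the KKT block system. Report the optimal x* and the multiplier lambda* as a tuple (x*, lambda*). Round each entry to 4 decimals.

Form the Lagrangian:
  L(x, lambda) = (1/2) x^T Q x + c^T x + lambda^T (A x - b)
Stationarity (grad_x L = 0): Q x + c + A^T lambda = 0.
Primal feasibility: A x = b.

This gives the KKT block system:
  [ Q   A^T ] [ x     ]   [-c ]
  [ A    0  ] [ lambda ] = [ b ]

Solving the linear system:
  x*      = (-0.25, 1)
  lambda* = (-7.25)
  f(x*)   = 2.875

x* = (-0.25, 1), lambda* = (-7.25)


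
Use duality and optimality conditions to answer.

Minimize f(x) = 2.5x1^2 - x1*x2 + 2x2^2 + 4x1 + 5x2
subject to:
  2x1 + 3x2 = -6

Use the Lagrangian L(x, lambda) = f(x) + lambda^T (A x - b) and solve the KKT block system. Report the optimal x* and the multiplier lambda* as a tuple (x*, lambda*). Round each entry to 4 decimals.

Form the Lagrangian:
  L(x, lambda) = (1/2) x^T Q x + c^T x + lambda^T (A x - b)
Stationarity (grad_x L = 0): Q x + c + A^T lambda = 0.
Primal feasibility: A x = b.

This gives the KKT block system:
  [ Q   A^T ] [ x     ]   [-c ]
  [ A    0  ] [ lambda ] = [ b ]

Solving the linear system:
  x*      = (-0.9863, -1.3425)
  lambda* = (-0.2055)
  f(x*)   = -5.9452

x* = (-0.9863, -1.3425), lambda* = (-0.2055)


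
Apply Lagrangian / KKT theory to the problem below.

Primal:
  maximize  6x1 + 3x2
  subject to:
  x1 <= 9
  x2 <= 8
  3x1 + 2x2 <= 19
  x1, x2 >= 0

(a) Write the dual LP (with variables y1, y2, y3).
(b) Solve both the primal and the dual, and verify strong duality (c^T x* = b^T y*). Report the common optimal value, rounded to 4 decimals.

The standard primal-dual pair for 'max c^T x s.t. A x <= b, x >= 0' is:
  Dual:  min b^T y  s.t.  A^T y >= c,  y >= 0.

So the dual LP is:
  minimize  9y1 + 8y2 + 19y3
  subject to:
    y1 + 3y3 >= 6
    y2 + 2y3 >= 3
    y1, y2, y3 >= 0

Solving the primal: x* = (6.3333, 0).
  primal value c^T x* = 38.
Solving the dual: y* = (0, 0, 2).
  dual value b^T y* = 38.
Strong duality: c^T x* = b^T y*. Confirmed.

38
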